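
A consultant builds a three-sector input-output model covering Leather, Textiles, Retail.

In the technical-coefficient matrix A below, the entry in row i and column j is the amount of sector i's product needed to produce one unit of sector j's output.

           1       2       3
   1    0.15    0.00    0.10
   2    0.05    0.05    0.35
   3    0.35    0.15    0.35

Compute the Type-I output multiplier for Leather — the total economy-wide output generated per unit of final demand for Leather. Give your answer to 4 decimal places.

m_1 = 2.3754

I − A =
  [   0.85     0.00    -0.10]
  [  -0.05     0.95    -0.35]
  [  -0.35    -0.15     0.65]
Cofactors of I−A, C_ij = (−1)^(i+j)·(minor ij) (rows/columns in the sector order above):
  C_11 = (0.95)(0.65) − (-0.35)(-0.15) = 0.5650
  C_12 = −[(-0.05)(0.65) − (-0.35)(-0.35)] = 0.1550
  C_13 = (-0.05)(-0.15) − (0.95)(-0.35) = 0.3400
  C_21 = −[(0.00)(0.65) − (-0.10)(-0.15)] = 0.0150
  C_22 = (0.85)(0.65) − (-0.10)(-0.35) = 0.5175
  C_23 = −[(0.85)(-0.15) − (0.00)(-0.35)] = 0.1275
  C_31 = (0.00)(-0.35) − (-0.10)(0.95) = 0.0950
  C_32 = −[(0.85)(-0.35) − (-0.10)(-0.05)] = 0.3025
  C_33 = (0.85)(0.95) − (0.00)(-0.05) = 0.8075
det(I−A) = Σ_j (I−A)_1j·C_1j = (0.85)(0.5650) + (0.00)(0.1550) + (-0.10)(0.3400) = 0.44625
adj(I−A) = Cᵀ =
  [ 0.5650   0.0150   0.0950]
  [ 0.1550   0.5175   0.3025]
  [ 0.3400   0.1275   0.8075]
(I − A)⁻¹ = adj(I−A) / det(I−A) ≈
  [   1.26611     0.03361     0.21289]
  [   0.34734     1.15966     0.67787]
  [   0.76190     0.28571     1.80952]
The output multiplier for sector j is the column-j sum of the Leontief inverse (I − A)⁻¹ = adj(I−A) / det(I−A).
Column 1 of adj(I−A): (0.5650, 0.1550, 0.3400); det(I−A) = 0.44625.
m_1 = (0.5650 + 0.1550 + 0.3400) / 0.44625 = 1.06 / 0.44625 ≈ 2.3754.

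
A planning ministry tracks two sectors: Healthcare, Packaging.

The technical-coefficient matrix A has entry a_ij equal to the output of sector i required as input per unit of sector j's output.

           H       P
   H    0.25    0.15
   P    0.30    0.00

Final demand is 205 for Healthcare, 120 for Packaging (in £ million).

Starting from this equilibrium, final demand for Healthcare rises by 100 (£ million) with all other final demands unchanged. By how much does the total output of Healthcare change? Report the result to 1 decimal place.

I − A =
  [   0.75    -0.15]
  [  -0.30     1.00]
det(I−A) = (0.75)(1.00) − (-0.15)(-0.30) = 0.7050
adj(I−A) = [[1.00, 0.15], [0.30, 0.75]]
(I − A)⁻¹ = adj(I−A) / det(I−A) ≈
  [   1.4184     0.2128]
  [   0.4255     1.0638]
Δx = (I − A)⁻¹ Δd with Δd having +100 in the Healthcare component and 0 elsewhere.
So Δx_H = L_HH · (+100), where L_HH = adj(I−A)_HH / det(I−A) = 1.00 / 0.7050.
Δx_H = 1.00 × (+100) / 0.7050 = 100.00 / 0.7050 ≈ 141.8.

Δx_H = 141.8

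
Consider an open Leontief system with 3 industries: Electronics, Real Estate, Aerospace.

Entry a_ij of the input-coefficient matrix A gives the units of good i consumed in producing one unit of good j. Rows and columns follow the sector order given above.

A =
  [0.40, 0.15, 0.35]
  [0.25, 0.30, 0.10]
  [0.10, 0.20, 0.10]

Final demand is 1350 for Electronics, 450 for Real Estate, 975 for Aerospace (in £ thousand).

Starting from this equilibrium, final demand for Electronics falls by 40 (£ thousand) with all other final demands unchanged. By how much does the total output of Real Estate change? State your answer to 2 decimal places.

Δx_R = -32.55

I − A =
  [   0.60    -0.15    -0.35]
  [  -0.25     0.70    -0.10]
  [  -0.10    -0.20     0.90]
Cofactors of I−A, C_ij = (−1)^(i+j)·(minor ij) (rows/columns in the sector order above):
  C_11 = (0.70)(0.90) − (-0.10)(-0.20) = 0.6100
  C_12 = −[(-0.25)(0.90) − (-0.10)(-0.10)] = 0.2350
  C_13 = (-0.25)(-0.20) − (0.70)(-0.10) = 0.1200
  C_21 = −[(-0.15)(0.90) − (-0.35)(-0.20)] = 0.2050
  C_22 = (0.60)(0.90) − (-0.35)(-0.10) = 0.5050
  C_23 = −[(0.60)(-0.20) − (-0.15)(-0.10)] = 0.1350
  C_31 = (-0.15)(-0.10) − (-0.35)(0.70) = 0.2600
  C_32 = −[(0.60)(-0.10) − (-0.35)(-0.25)] = 0.1475
  C_33 = (0.60)(0.70) − (-0.15)(-0.25) = 0.3825
det(I−A) = Σ_j (I−A)_1j·C_1j = (0.60)(0.6100) + (-0.15)(0.2350) + (-0.35)(0.1200) = 0.28875
adj(I−A) = Cᵀ =
  [ 0.6100   0.2050   0.2600]
  [ 0.2350   0.5050   0.1475]
  [ 0.1200   0.1350   0.3825]
(I − A)⁻¹ = adj(I−A) / det(I−A) ≈
  [   2.1126     0.7100     0.9004]
  [   0.8139     1.7489     0.5108]
  [   0.4156     0.4675     1.3247]
Δx = (I − A)⁻¹ Δd with Δd having -40 in the Electronics component and 0 elsewhere.
So Δx_R = L_RE · (-40), where L_RE = adj(I−A)_RE / det(I−A) = 0.2350 / 0.28875.
Δx_R = 0.2350 × (-40) / 0.28875 = -9.40 / 0.28875 ≈ -32.55.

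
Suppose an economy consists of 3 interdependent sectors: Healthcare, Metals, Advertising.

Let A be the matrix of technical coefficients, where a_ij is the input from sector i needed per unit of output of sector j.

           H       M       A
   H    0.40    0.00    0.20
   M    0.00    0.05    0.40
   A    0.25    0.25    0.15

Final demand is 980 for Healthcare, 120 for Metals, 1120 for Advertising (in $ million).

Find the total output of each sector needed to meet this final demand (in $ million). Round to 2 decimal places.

x_H = 2419.50, x_M = 1119.36, x_A = 2358.49

I − A =
  [   0.60     0.00    -0.20]
  [   0.00     0.95    -0.40]
  [  -0.25    -0.25     0.85]
Cofactors of I−A, C_ij = (−1)^(i+j)·(minor ij) (rows/columns in the sector order above):
  C_11 = (0.95)(0.85) − (-0.40)(-0.25) = 0.7075
  C_12 = −[(0.00)(0.85) − (-0.40)(-0.25)] = 0.1000
  C_13 = (0.00)(-0.25) − (0.95)(-0.25) = 0.2375
  C_21 = −[(0.00)(0.85) − (-0.20)(-0.25)] = 0.0500
  C_22 = (0.60)(0.85) − (-0.20)(-0.25) = 0.4600
  C_23 = −[(0.60)(-0.25) − (0.00)(-0.25)] = 0.1500
  C_31 = (0.00)(-0.40) − (-0.20)(0.95) = 0.1900
  C_32 = −[(0.60)(-0.40) − (-0.20)(0.00)] = 0.2400
  C_33 = (0.60)(0.95) − (0.00)(0.00) = 0.5700
det(I−A) = Σ_j (I−A)_1j·C_1j = (0.60)(0.7075) + (0.00)(0.1000) + (-0.20)(0.2375) = 0.3770
adj(I−A) = Cᵀ =
  [ 0.7075   0.0500   0.1900]
  [ 0.1000   0.4600   0.2400]
  [ 0.2375   0.1500   0.5700]
(I − A)⁻¹ = adj(I−A) / det(I−A) ≈
  [   1.8767     0.1326     0.5040]
  [   0.2653     1.2202     0.6366]
  [   0.6300     0.3979     1.5119]
x = (I − A)⁻¹ d = adj(I−A)·d / det(I−A), with det(I−A) = 0.3770:
  x_H = (0.7075·980 + 0.0500·120 + 0.1900·1120) / 0.3770 = 912.15 / 0.3770 ≈ 2419.50
  x_M = (0.1000·980 + 0.4600·120 + 0.2400·1120) / 0.3770 = 422.00 / 0.3770 ≈ 1119.36
  x_A = (0.2375·980 + 0.1500·120 + 0.5700·1120) / 0.3770 = 889.15 / 0.3770 ≈ 2358.49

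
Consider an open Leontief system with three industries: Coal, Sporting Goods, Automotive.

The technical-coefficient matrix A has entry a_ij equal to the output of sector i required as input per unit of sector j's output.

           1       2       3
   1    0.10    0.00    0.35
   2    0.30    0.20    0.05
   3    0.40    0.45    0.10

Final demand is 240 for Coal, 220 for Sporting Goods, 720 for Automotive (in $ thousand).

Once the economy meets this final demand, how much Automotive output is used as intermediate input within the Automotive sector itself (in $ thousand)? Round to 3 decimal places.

z_33 = 152.978

I − A =
  [   0.90     0.00    -0.35]
  [  -0.30     0.80    -0.05]
  [  -0.40    -0.45     0.90]
Cofactors of I−A, C_ij = (−1)^(i+j)·(minor ij) (rows/columns in the sector order above):
  C_11 = (0.80)(0.90) − (-0.05)(-0.45) = 0.6975
  C_12 = −[(-0.30)(0.90) − (-0.05)(-0.40)] = 0.2900
  C_13 = (-0.30)(-0.45) − (0.80)(-0.40) = 0.4550
  C_21 = −[(0.00)(0.90) − (-0.35)(-0.45)] = 0.1575
  C_22 = (0.90)(0.90) − (-0.35)(-0.40) = 0.6700
  C_23 = −[(0.90)(-0.45) − (0.00)(-0.40)] = 0.4050
  C_31 = (0.00)(-0.05) − (-0.35)(0.80) = 0.2800
  C_32 = −[(0.90)(-0.05) − (-0.35)(-0.30)] = 0.1500
  C_33 = (0.90)(0.80) − (0.00)(-0.30) = 0.7200
det(I−A) = Σ_j (I−A)_1j·C_1j = (0.90)(0.6975) + (0.00)(0.2900) + (-0.35)(0.4550) = 0.4685
adj(I−A) = Cᵀ =
  [ 0.6975   0.1575   0.2800]
  [ 0.2900   0.6700   0.1500]
  [ 0.4550   0.4050   0.7200]
(I − A)⁻¹ = adj(I−A) / det(I−A) ≈
  [   1.4888     0.3362     0.5977]
  [   0.6190     1.4301     0.3202]
  [   0.9712     0.8645     1.5368]
First solve x = (I − A)⁻¹ d = adj(I−A)·d / det(I−A); in particular x_3 = (0.4550·240 + 0.4050·220 + 0.7200·720) / 0.4685 = 716.70 / 0.4685 ≈ 1529.77588.
Intermediate flow from 3 to 3: z_33 = a_33 · x_3 = 0.10 × 716.70 / 0.4685 = 71.67 / 0.4685 ≈ 152.978.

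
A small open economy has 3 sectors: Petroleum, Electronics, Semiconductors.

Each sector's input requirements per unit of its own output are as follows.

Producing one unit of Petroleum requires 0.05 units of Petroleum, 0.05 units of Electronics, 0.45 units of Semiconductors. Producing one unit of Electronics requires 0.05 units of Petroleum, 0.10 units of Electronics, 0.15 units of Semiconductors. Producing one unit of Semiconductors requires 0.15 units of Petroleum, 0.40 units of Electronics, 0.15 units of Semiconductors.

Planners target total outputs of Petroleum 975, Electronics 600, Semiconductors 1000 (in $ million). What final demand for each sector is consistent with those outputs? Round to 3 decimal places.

d_P = 746.250, d_E = 91.250, d_S = 321.250

I − A =
  [   0.95    -0.05    -0.15]
  [  -0.05     0.90    -0.40]
  [  -0.45    -0.15     0.85]
d = (I − A) x:
  d_P = (+0.95)·975 + (-0.05)·600 + (-0.15)·1000 = 746.250
  d_E = (-0.05)·975 + (+0.90)·600 + (-0.40)·1000 = 91.250
  d_S = (-0.45)·975 + (-0.15)·600 + (+0.85)·1000 = 321.250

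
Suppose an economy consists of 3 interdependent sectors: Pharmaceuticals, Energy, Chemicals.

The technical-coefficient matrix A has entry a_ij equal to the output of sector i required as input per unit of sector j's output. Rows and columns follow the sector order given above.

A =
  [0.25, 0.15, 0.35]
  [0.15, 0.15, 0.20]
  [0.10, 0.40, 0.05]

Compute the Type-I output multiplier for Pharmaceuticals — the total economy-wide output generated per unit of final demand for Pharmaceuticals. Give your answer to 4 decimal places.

m_1 = 2.1998

I − A =
  [   0.75    -0.15    -0.35]
  [  -0.15     0.85    -0.20]
  [  -0.10    -0.40     0.95]
Cofactors of I−A, C_ij = (−1)^(i+j)·(minor ij) (rows/columns in the sector order above):
  C_11 = (0.85)(0.95) − (-0.20)(-0.40) = 0.7275
  C_12 = −[(-0.15)(0.95) − (-0.20)(-0.10)] = 0.1625
  C_13 = (-0.15)(-0.40) − (0.85)(-0.10) = 0.1450
  C_21 = −[(-0.15)(0.95) − (-0.35)(-0.40)] = 0.2825
  C_22 = (0.75)(0.95) − (-0.35)(-0.10) = 0.6775
  C_23 = −[(0.75)(-0.40) − (-0.15)(-0.10)] = 0.3150
  C_31 = (-0.15)(-0.20) − (-0.35)(0.85) = 0.3275
  C_32 = −[(0.75)(-0.20) − (-0.35)(-0.15)] = 0.2025
  C_33 = (0.75)(0.85) − (-0.15)(-0.15) = 0.6150
det(I−A) = Σ_j (I−A)_1j·C_1j = (0.75)(0.7275) + (-0.15)(0.1625) + (-0.35)(0.1450) = 0.4705
adj(I−A) = Cᵀ =
  [ 0.7275   0.2825   0.3275]
  [ 0.1625   0.6775   0.2025]
  [ 0.1450   0.3150   0.6150]
(I − A)⁻¹ = adj(I−A) / det(I−A) ≈
  [   1.54623     0.60043     0.69607]
  [   0.34538     1.43996     0.43039]
  [   0.30818     0.66950     1.30712]
The output multiplier for sector j is the column-j sum of the Leontief inverse (I − A)⁻¹ = adj(I−A) / det(I−A).
Column 1 of adj(I−A): (0.7275, 0.1625, 0.1450); det(I−A) = 0.4705.
m_1 = (0.7275 + 0.1625 + 0.1450) / 0.4705 = 1.035 / 0.4705 ≈ 2.1998.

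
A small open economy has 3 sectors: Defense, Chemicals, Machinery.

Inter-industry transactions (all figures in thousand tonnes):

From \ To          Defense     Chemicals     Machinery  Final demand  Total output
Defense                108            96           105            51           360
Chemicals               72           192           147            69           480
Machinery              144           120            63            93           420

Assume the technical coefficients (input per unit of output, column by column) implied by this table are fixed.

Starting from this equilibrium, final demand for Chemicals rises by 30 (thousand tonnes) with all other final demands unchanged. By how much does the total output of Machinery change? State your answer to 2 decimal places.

Technical coefficients a_ij = z_ij / X_j:
  a_11 = 108/360 = 0.30, a_21 = 72/360 = 0.20, a_31 = 144/360 = 0.40
  a_12 = 96/480 = 0.20, a_22 = 192/480 = 0.40, a_32 = 120/480 = 0.25
  a_13 = 105/420 = 0.25, a_23 = 147/420 = 0.35, a_33 = 63/420 = 0.15
I − A =
  [   0.70    -0.20    -0.25]
  [  -0.20     0.60    -0.35]
  [  -0.40    -0.25     0.85]
Cofactors of I−A, C_ij = (−1)^(i+j)·(minor ij) (rows/columns in the sector order above):
  C_11 = (0.60)(0.85) − (-0.35)(-0.25) = 0.4225
  C_12 = −[(-0.20)(0.85) − (-0.35)(-0.40)] = 0.3100
  C_13 = (-0.20)(-0.25) − (0.60)(-0.40) = 0.2900
  C_21 = −[(-0.20)(0.85) − (-0.25)(-0.25)] = 0.2325
  C_22 = (0.70)(0.85) − (-0.25)(-0.40) = 0.4950
  C_23 = −[(0.70)(-0.25) − (-0.20)(-0.40)] = 0.2550
  C_31 = (-0.20)(-0.35) − (-0.25)(0.60) = 0.2200
  C_32 = −[(0.70)(-0.35) − (-0.25)(-0.20)] = 0.2950
  C_33 = (0.70)(0.60) − (-0.20)(-0.20) = 0.3800
det(I−A) = Σ_j (I−A)_1j·C_1j = (0.70)(0.4225) + (-0.20)(0.3100) + (-0.25)(0.2900) = 0.16125
adj(I−A) = Cᵀ =
  [ 0.4225   0.2325   0.2200]
  [ 0.3100   0.4950   0.2950]
  [ 0.2900   0.2550   0.3800]
(I − A)⁻¹ = adj(I−A) / det(I−A) ≈
  [   2.6202     1.4419     1.3643]
  [   1.9225     3.0698     1.8295]
  [   1.7984     1.5814     2.3566]
Δx = (I − A)⁻¹ Δd with Δd having +30 in the Chemicals component and 0 elsewhere.
So Δx_3 = L_32 · (+30), where L_32 = adj(I−A)_32 / det(I−A) = 0.2550 / 0.16125.
Δx_3 = 0.2550 × (+30) / 0.16125 = 7.65 / 0.16125 ≈ 47.44.

Δx_3 = 47.44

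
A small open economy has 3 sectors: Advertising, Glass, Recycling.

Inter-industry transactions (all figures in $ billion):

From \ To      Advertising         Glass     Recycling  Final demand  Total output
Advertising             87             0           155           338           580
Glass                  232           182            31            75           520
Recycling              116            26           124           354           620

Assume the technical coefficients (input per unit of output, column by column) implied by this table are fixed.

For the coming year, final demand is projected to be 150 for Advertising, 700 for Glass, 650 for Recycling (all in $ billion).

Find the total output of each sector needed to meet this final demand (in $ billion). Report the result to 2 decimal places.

x_1 = 477.17, x_2 = 1449.21, x_3 = 1022.37

Technical coefficients a_ij = z_ij / X_j:
  a_11 = 87/580 = 0.15, a_21 = 232/580 = 0.40, a_31 = 116/580 = 0.20
  a_12 = 0/520 = 0.00, a_22 = 182/520 = 0.35, a_32 = 26/520 = 0.05
  a_13 = 155/620 = 0.25, a_23 = 31/620 = 0.05, a_33 = 124/620 = 0.20
I − A =
  [   0.85     0.00    -0.25]
  [  -0.40     0.65    -0.05]
  [  -0.20    -0.05     0.80]
Cofactors of I−A, C_ij = (−1)^(i+j)·(minor ij) (rows/columns in the sector order above):
  C_11 = (0.65)(0.80) − (-0.05)(-0.05) = 0.5175
  C_12 = −[(-0.40)(0.80) − (-0.05)(-0.20)] = 0.3300
  C_13 = (-0.40)(-0.05) − (0.65)(-0.20) = 0.1500
  C_21 = −[(0.00)(0.80) − (-0.25)(-0.05)] = 0.0125
  C_22 = (0.85)(0.80) − (-0.25)(-0.20) = 0.6300
  C_23 = −[(0.85)(-0.05) − (0.00)(-0.20)] = 0.0425
  C_31 = (0.00)(-0.05) − (-0.25)(0.65) = 0.1625
  C_32 = −[(0.85)(-0.05) − (-0.25)(-0.40)] = 0.1425
  C_33 = (0.85)(0.65) − (0.00)(-0.40) = 0.5525
det(I−A) = Σ_j (I−A)_1j·C_1j = (0.85)(0.5175) + (0.00)(0.3300) + (-0.25)(0.1500) = 0.402375
adj(I−A) = Cᵀ =
  [ 0.5175   0.0125   0.1625]
  [ 0.3300   0.6300   0.1425]
  [ 0.1500   0.0425   0.5525]
(I − A)⁻¹ = adj(I−A) / det(I−A) ≈
  [   1.2861     0.0311     0.4039]
  [   0.8201     1.5657     0.3541]
  [   0.3728     0.1056     1.3731]
x = (I − A)⁻¹ d = adj(I−A)·d / det(I−A), with det(I−A) = 0.402375:
  x_1 = (0.5175·150 + 0.0125·700 + 0.1625·650) / 0.402375 = 192.00 / 0.402375 ≈ 477.17
  x_2 = (0.3300·150 + 0.6300·700 + 0.1425·650) / 0.402375 = 583.125 / 0.402375 ≈ 1449.21
  x_3 = (0.1500·150 + 0.0425·700 + 0.5525·650) / 0.402375 = 411.375 / 0.402375 ≈ 1022.37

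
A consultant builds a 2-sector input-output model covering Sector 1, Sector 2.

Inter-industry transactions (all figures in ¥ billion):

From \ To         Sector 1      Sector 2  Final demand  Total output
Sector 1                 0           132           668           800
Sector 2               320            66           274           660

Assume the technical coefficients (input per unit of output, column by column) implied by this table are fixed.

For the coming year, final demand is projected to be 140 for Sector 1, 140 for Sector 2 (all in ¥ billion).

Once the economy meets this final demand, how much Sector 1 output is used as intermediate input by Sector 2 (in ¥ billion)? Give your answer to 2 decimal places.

Technical coefficients a_ij = z_ij / X_j:
  a_11 = 0/800 = 0.00, a_21 = 320/800 = 0.40
  a_12 = 132/660 = 0.20, a_22 = 66/660 = 0.10
I − A =
  [   1.00    -0.20]
  [  -0.40     0.90]
det(I−A) = (1.00)(0.90) − (-0.20)(-0.40) = 0.8200
adj(I−A) = [[0.90, 0.20], [0.40, 1.00]]
(I − A)⁻¹ = adj(I−A) / det(I−A) ≈
  [   1.0976     0.2439]
  [   0.4878     1.2195]
First solve x = (I − A)⁻¹ d = adj(I−A)·d / det(I−A); in particular x_2 = (0.40·140 + 1.00·140) / 0.8200 = 196.00 / 0.8200 ≈ 239.0244.
Intermediate flow from 1 to 2: z_12 = a_12 · x_2 = 0.20 × 196.00 / 0.8200 = 39.20 / 0.8200 ≈ 47.80.

z_12 = 47.80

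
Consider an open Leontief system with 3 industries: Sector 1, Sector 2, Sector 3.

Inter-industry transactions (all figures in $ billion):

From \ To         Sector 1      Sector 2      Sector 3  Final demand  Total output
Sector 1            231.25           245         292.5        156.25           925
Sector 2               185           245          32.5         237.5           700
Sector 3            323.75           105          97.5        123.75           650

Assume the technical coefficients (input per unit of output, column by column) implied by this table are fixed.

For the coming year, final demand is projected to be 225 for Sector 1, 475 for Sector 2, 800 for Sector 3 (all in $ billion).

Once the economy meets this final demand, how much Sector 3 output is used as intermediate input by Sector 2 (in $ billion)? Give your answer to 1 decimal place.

Technical coefficients a_ij = z_ij / X_j:
  a_11 = 231.25/925 = 0.25, a_21 = 185/925 = 0.20, a_31 = 323.75/925 = 0.35
  a_12 = 245/700 = 0.35, a_22 = 245/700 = 0.35, a_32 = 105/700 = 0.15
  a_13 = 292.5/650 = 0.45, a_23 = 32.5/650 = 0.05, a_33 = 97.5/650 = 0.15
I − A =
  [   0.75    -0.35    -0.45]
  [  -0.20     0.65    -0.05]
  [  -0.35    -0.15     0.85]
Cofactors of I−A, C_ij = (−1)^(i+j)·(minor ij) (rows/columns in the sector order above):
  C_11 = (0.65)(0.85) − (-0.05)(-0.15) = 0.5450
  C_12 = −[(-0.20)(0.85) − (-0.05)(-0.35)] = 0.1875
  C_13 = (-0.20)(-0.15) − (0.65)(-0.35) = 0.2575
  C_21 = −[(-0.35)(0.85) − (-0.45)(-0.15)] = 0.3650
  C_22 = (0.75)(0.85) − (-0.45)(-0.35) = 0.4800
  C_23 = −[(0.75)(-0.15) − (-0.35)(-0.35)] = 0.2350
  C_31 = (-0.35)(-0.05) − (-0.45)(0.65) = 0.3100
  C_32 = −[(0.75)(-0.05) − (-0.45)(-0.20)] = 0.1275
  C_33 = (0.75)(0.65) − (-0.35)(-0.20) = 0.4175
det(I−A) = Σ_j (I−A)_1j·C_1j = (0.75)(0.5450) + (-0.35)(0.1875) + (-0.45)(0.2575) = 0.22725
adj(I−A) = Cᵀ =
  [ 0.5450   0.3650   0.3100]
  [ 0.1875   0.4800   0.1275]
  [ 0.2575   0.2350   0.4175]
(I − A)⁻¹ = adj(I−A) / det(I−A) ≈
  [   2.3982     1.6062     1.3641]
  [   0.8251     2.1122     0.5611]
  [   1.1331     1.0341     1.8372]
First solve x = (I − A)⁻¹ d = adj(I−A)·d / det(I−A); in particular x_2 = (0.1875·225 + 0.4800·475 + 0.1275·800) / 0.22725 = 372.1875 / 0.22725 ≈ 1637.789.
Intermediate flow from 3 to 2: z_32 = a_32 · x_2 = 0.15 × 372.1875 / 0.22725 = 55.828125 / 0.22725 ≈ 245.7.

z_32 = 245.7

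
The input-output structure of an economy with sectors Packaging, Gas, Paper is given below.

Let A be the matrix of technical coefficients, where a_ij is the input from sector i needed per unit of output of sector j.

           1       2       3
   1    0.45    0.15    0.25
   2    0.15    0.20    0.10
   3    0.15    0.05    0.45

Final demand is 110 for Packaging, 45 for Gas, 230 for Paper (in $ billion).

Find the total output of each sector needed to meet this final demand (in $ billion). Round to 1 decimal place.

x_1 = 527.0, x_2 = 227.9, x_3 = 582.6

I − A =
  [   0.55    -0.15    -0.25]
  [  -0.15     0.80    -0.10]
  [  -0.15    -0.05     0.55]
Cofactors of I−A, C_ij = (−1)^(i+j)·(minor ij) (rows/columns in the sector order above):
  C_11 = (0.80)(0.55) − (-0.10)(-0.05) = 0.4350
  C_12 = −[(-0.15)(0.55) − (-0.10)(-0.15)] = 0.0975
  C_13 = (-0.15)(-0.05) − (0.80)(-0.15) = 0.1275
  C_21 = −[(-0.15)(0.55) − (-0.25)(-0.05)] = 0.0950
  C_22 = (0.55)(0.55) − (-0.25)(-0.15) = 0.2650
  C_23 = −[(0.55)(-0.05) − (-0.15)(-0.15)] = 0.0500
  C_31 = (-0.15)(-0.10) − (-0.25)(0.80) = 0.2150
  C_32 = −[(0.55)(-0.10) − (-0.25)(-0.15)] = 0.0925
  C_33 = (0.55)(0.80) − (-0.15)(-0.15) = 0.4175
det(I−A) = Σ_j (I−A)_1j·C_1j = (0.55)(0.4350) + (-0.15)(0.0975) + (-0.25)(0.1275) = 0.19275
adj(I−A) = Cᵀ =
  [ 0.4350   0.0950   0.2150]
  [ 0.0975   0.2650   0.0925]
  [ 0.1275   0.0500   0.4175]
(I − A)⁻¹ = adj(I−A) / det(I−A) ≈
  [   2.2568     0.4929     1.1154]
  [   0.5058     1.3748     0.4799]
  [   0.6615     0.2594     2.1660]
x = (I − A)⁻¹ d = adj(I−A)·d / det(I−A), with det(I−A) = 0.19275:
  x_1 = (0.4350·110 + 0.0950·45 + 0.2150·230) / 0.19275 = 101.575 / 0.19275 ≈ 527.0
  x_2 = (0.0975·110 + 0.2650·45 + 0.0925·230) / 0.19275 = 43.925 / 0.19275 ≈ 227.9
  x_3 = (0.1275·110 + 0.0500·45 + 0.4175·230) / 0.19275 = 112.30 / 0.19275 ≈ 582.6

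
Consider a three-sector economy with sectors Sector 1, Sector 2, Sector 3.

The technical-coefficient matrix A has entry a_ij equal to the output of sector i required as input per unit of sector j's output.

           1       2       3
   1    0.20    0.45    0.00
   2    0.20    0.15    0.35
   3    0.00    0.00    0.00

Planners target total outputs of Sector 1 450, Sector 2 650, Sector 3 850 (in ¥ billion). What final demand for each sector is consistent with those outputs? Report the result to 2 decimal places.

I − A =
  [   0.80    -0.45     0.00]
  [  -0.20     0.85    -0.35]
  [   0.00     0.00     1.00]
d = (I − A) x:
  d_1 = (+0.80)·450 + (-0.45)·650 + (+0.00)·850 = 67.50
  d_2 = (-0.20)·450 + (+0.85)·650 + (-0.35)·850 = 165.00
  d_3 = (+0.00)·450 + (+0.00)·650 + (+1.00)·850 = 850.00

d_1 = 67.50, d_2 = 165.00, d_3 = 850.00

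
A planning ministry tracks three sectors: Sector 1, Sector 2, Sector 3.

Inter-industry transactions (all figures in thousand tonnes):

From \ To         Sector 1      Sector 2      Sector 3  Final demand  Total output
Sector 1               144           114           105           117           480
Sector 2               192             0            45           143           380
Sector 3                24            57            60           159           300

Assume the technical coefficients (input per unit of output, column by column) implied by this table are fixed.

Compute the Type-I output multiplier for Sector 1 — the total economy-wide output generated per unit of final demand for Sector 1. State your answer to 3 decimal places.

Technical coefficients a_ij = z_ij / X_j:
  a_11 = 144/480 = 0.30, a_21 = 192/480 = 0.40, a_31 = 24/480 = 0.05
  a_12 = 114/380 = 0.30, a_22 = 0/380 = 0.00, a_32 = 57/380 = 0.15
  a_13 = 105/300 = 0.35, a_23 = 45/300 = 0.15, a_33 = 60/300 = 0.20
I − A =
  [   0.70    -0.30    -0.35]
  [  -0.40     1.00    -0.15]
  [  -0.05    -0.15     0.80]
Cofactors of I−A, C_ij = (−1)^(i+j)·(minor ij) (rows/columns in the sector order above):
  C_11 = (1.00)(0.80) − (-0.15)(-0.15) = 0.7775
  C_12 = −[(-0.40)(0.80) − (-0.15)(-0.05)] = 0.3275
  C_13 = (-0.40)(-0.15) − (1.00)(-0.05) = 0.1100
  C_21 = −[(-0.30)(0.80) − (-0.35)(-0.15)] = 0.2925
  C_22 = (0.70)(0.80) − (-0.35)(-0.05) = 0.5425
  C_23 = −[(0.70)(-0.15) − (-0.30)(-0.05)] = 0.1200
  C_31 = (-0.30)(-0.15) − (-0.35)(1.00) = 0.3950
  C_32 = −[(0.70)(-0.15) − (-0.35)(-0.40)] = 0.2450
  C_33 = (0.70)(1.00) − (-0.30)(-0.40) = 0.5800
det(I−A) = Σ_j (I−A)_1j·C_1j = (0.70)(0.7775) + (-0.30)(0.3275) + (-0.35)(0.1100) = 0.4075
adj(I−A) = Cᵀ =
  [ 0.7775   0.2925   0.3950]
  [ 0.3275   0.5425   0.2450]
  [ 0.1100   0.1200   0.5800]
(I − A)⁻¹ = adj(I−A) / det(I−A) ≈
  [   1.9080     0.7178     0.9693]
  [   0.8037     1.3313     0.6012]
  [   0.2699     0.2945     1.4233]
The output multiplier for sector j is the column-j sum of the Leontief inverse (I − A)⁻¹ = adj(I−A) / det(I−A).
Column 1 of adj(I−A): (0.7775, 0.3275, 0.1100); det(I−A) = 0.4075.
m_1 = (0.7775 + 0.3275 + 0.1100) / 0.4075 = 1.215 / 0.4075 ≈ 2.982.

m_1 = 2.982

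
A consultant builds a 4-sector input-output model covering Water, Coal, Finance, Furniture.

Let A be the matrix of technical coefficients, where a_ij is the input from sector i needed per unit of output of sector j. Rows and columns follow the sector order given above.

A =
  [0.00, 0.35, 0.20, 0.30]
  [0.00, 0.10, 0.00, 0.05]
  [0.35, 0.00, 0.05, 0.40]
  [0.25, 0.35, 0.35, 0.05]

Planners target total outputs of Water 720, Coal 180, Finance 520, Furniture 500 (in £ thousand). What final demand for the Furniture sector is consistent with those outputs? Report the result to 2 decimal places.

d_4 = 50.00

I − A =
  [   1.00    -0.35    -0.20    -0.30]
  [   0.00     0.90     0.00    -0.05]
  [  -0.35     0.00     0.95    -0.40]
  [  -0.25    -0.35    -0.35     0.95]
d = (I − A) x:
  d_1 = (+1.00)·720 + (-0.35)·180 + (-0.20)·520 + (-0.30)·500 = 403.00
  d_2 = (+0.00)·720 + (+0.90)·180 + (+0.00)·520 + (-0.05)·500 = 137.00
  d_3 = (-0.35)·720 + (+0.00)·180 + (+0.95)·520 + (-0.40)·500 = 42.00
  d_4 = (-0.25)·720 + (-0.35)·180 + (-0.35)·520 + (+0.95)·500 = 50.00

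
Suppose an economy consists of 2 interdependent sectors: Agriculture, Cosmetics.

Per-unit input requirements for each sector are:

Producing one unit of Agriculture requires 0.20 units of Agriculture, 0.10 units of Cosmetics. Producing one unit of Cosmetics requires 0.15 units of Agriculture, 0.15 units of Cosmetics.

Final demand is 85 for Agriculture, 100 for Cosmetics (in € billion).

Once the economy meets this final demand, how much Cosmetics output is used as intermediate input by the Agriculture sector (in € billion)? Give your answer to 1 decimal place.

z_21 = 13.1

I − A =
  [   0.80    -0.15]
  [  -0.10     0.85]
det(I−A) = (0.80)(0.85) − (-0.15)(-0.10) = 0.6650
adj(I−A) = [[0.85, 0.15], [0.10, 0.80]]
(I − A)⁻¹ = adj(I−A) / det(I−A) ≈
  [   1.2782     0.2256]
  [   0.1504     1.2030]
First solve x = (I − A)⁻¹ d = adj(I−A)·d / det(I−A); in particular x_1 = (0.85·85 + 0.15·100) / 0.6650 = 87.25 / 0.6650 ≈ 131.203.
Intermediate flow from 2 to 1: z_21 = a_21 · x_1 = 0.10 × 87.25 / 0.6650 = 8.725 / 0.6650 ≈ 13.1.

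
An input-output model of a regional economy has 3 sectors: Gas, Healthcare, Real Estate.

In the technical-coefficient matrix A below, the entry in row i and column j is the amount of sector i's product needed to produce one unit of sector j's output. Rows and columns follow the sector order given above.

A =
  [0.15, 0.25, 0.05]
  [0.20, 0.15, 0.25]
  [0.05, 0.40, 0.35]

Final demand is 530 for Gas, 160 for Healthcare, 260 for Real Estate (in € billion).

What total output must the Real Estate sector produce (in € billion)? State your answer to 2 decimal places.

x_3 = 863.80

I − A =
  [   0.85    -0.25    -0.05]
  [  -0.20     0.85    -0.25]
  [  -0.05    -0.40     0.65]
Cofactors of I−A, C_ij = (−1)^(i+j)·(minor ij) (rows/columns in the sector order above):
  C_11 = (0.85)(0.65) − (-0.25)(-0.40) = 0.4525
  C_12 = −[(-0.20)(0.65) − (-0.25)(-0.05)] = 0.1425
  C_13 = (-0.20)(-0.40) − (0.85)(-0.05) = 0.1225
  C_21 = −[(-0.25)(0.65) − (-0.05)(-0.40)] = 0.1825
  C_22 = (0.85)(0.65) − (-0.05)(-0.05) = 0.5500
  C_23 = −[(0.85)(-0.40) − (-0.25)(-0.05)] = 0.3525
  C_31 = (-0.25)(-0.25) − (-0.05)(0.85) = 0.1050
  C_32 = −[(0.85)(-0.25) − (-0.05)(-0.20)] = 0.2225
  C_33 = (0.85)(0.85) − (-0.25)(-0.20) = 0.6725
det(I−A) = Σ_j (I−A)_1j·C_1j = (0.85)(0.4525) + (-0.25)(0.1425) + (-0.05)(0.1225) = 0.342875
adj(I−A) = Cᵀ =
  [ 0.4525   0.1825   0.1050]
  [ 0.1425   0.5500   0.2225]
  [ 0.1225   0.3525   0.6725]
(I − A)⁻¹ = adj(I−A) / det(I−A) ≈
  [   1.3197     0.5323     0.3062]
  [   0.4156     1.6041     0.6489]
  [   0.3573     1.0281     1.9614]
x = (I − A)⁻¹ d = adj(I−A)·d / det(I−A), with det(I−A) = 0.342875:
  x_1 = (0.4525·530 + 0.1825·160 + 0.1050·260) / 0.342875 = 296.325 / 0.342875 ≈ 864.24
  x_2 = (0.1425·530 + 0.5500·160 + 0.2225·260) / 0.342875 = 221.375 / 0.342875 ≈ 645.64
  x_3 = (0.1225·530 + 0.3525·160 + 0.6725·260) / 0.342875 = 296.175 / 0.342875 ≈ 863.80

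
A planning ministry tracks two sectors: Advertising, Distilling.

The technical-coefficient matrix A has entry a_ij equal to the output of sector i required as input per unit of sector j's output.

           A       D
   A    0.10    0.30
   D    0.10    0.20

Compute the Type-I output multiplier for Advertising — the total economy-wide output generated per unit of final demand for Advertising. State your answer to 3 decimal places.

m_A = 1.304

I − A =
  [   0.90    -0.30]
  [  -0.10     0.80]
det(I−A) = (0.90)(0.80) − (-0.30)(-0.10) = 0.6900
adj(I−A) = [[0.80, 0.30], [0.10, 0.90]]
(I − A)⁻¹ = adj(I−A) / det(I−A) ≈
  [   1.1594     0.4348]
  [   0.1449     1.3043]
The output multiplier for sector j is the column-j sum of the Leontief inverse (I − A)⁻¹ = adj(I−A) / det(I−A).
Column A of adj(I−A): (0.80, 0.10); det(I−A) = 0.6900.
m_A = (0.80 + 0.10) / 0.6900 = 0.90 / 0.6900 ≈ 1.304.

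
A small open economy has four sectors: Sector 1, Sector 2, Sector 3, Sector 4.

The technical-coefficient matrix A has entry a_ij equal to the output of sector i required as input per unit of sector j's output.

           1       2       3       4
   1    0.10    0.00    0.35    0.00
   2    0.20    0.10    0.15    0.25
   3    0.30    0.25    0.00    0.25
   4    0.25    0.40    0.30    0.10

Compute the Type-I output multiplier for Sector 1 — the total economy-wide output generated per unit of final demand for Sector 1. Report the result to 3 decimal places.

m_1 = 4.137

I − A =
  [   0.90     0.00    -0.35     0.00]
  [  -0.20     0.90    -0.15    -0.25]
  [  -0.30    -0.25     1.00    -0.25]
  [  -0.25    -0.40    -0.30     0.90]
Compute the cofactors C_ij = (−1)^(i+j)·(3×3 minor ij) of I−A; the adjugate is their transpose:
adj(I−A) = Cᵀ =
  [ 0.575000   0.113750   0.248500   0.100625]
  [ 0.299875   0.626125   0.273875   0.250000]
  [ 0.349875   0.292500   0.639000   0.258750]
  [ 0.409625   0.407375   0.403750   0.664250]
det(I−A) = Σ_j (I−A)_1j·C_1j = (0.90)(0.575000) + (0.00)(0.299875) + (-0.35)(0.349875) + (0.00)(0.409625) = 0.39504375
(I − A)⁻¹ = adj(I−A) / det(I−A) ≈
  [   1.4555     0.2879     0.6290     0.2547]
  [   0.7591     1.5850     0.6933     0.6328]
  [   0.8857     0.7404     1.6175     0.6550]
  [   1.0369     1.0312     1.0220     1.6815]
The output multiplier for sector j is the column-j sum of the Leontief inverse (I − A)⁻¹ = adj(I−A) / det(I−A).
Column 1 of adj(I−A): (0.575000, 0.299875, 0.349875, 0.409625); det(I−A) = 0.39504375.
m_1 = (0.575000 + 0.299875 + 0.349875 + 0.409625) / 0.39504375 = 1.634375 / 0.39504375 ≈ 4.137.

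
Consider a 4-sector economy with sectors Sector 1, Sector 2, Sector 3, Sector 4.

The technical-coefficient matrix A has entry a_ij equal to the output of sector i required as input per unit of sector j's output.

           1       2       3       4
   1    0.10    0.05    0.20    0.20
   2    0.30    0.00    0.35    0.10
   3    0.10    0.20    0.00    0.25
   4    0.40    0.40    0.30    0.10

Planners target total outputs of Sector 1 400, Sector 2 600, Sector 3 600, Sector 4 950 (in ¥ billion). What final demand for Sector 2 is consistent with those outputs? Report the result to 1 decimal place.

d_2 = 175.0

I − A =
  [   0.90    -0.05    -0.20    -0.20]
  [  -0.30     1.00    -0.35    -0.10]
  [  -0.10    -0.20     1.00    -0.25]
  [  -0.40    -0.40    -0.30     0.90]
d = (I − A) x:
  d_1 = (+0.90)·400 + (-0.05)·600 + (-0.20)·600 + (-0.20)·950 = 20.0
  d_2 = (-0.30)·400 + (+1.00)·600 + (-0.35)·600 + (-0.10)·950 = 175.0
  d_3 = (-0.10)·400 + (-0.20)·600 + (+1.00)·600 + (-0.25)·950 = 202.5
  d_4 = (-0.40)·400 + (-0.40)·600 + (-0.30)·600 + (+0.90)·950 = 275.0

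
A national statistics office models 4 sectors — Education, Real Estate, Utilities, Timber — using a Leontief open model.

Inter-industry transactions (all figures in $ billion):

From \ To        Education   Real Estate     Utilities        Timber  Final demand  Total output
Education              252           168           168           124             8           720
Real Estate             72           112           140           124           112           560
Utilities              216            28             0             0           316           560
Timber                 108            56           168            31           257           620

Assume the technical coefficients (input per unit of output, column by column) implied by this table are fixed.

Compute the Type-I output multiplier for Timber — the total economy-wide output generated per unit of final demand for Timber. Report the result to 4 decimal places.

m_4 = 2.7864

Technical coefficients a_ij = z_ij / X_j:
  a_11 = 252/720 = 0.35, a_21 = 72/720 = 0.10, a_31 = 216/720 = 0.30, a_41 = 108/720 = 0.15
  a_12 = 168/560 = 0.30, a_22 = 112/560 = 0.20, a_32 = 28/560 = 0.05, a_42 = 56/560 = 0.10
  a_13 = 168/560 = 0.30, a_23 = 140/560 = 0.25, a_33 = 0/560 = 0.00, a_43 = 168/560 = 0.30
  a_14 = 124/620 = 0.20, a_24 = 124/620 = 0.20, a_34 = 0/620 = 0.00, a_44 = 31/620 = 0.05
I − A =
  [   0.65    -0.30    -0.30    -0.20]
  [  -0.10     0.80    -0.25    -0.20]
  [  -0.30    -0.05     1.00     0.00]
  [  -0.15    -0.10    -0.30     0.95]
Compute the cofactors C_ij = (−1)^(i+j)·(3×3 minor ij) of I−A; the adjugate is their transpose:
adj(I−A) = Cᵀ =
  [ 0.725125   0.322250   0.364250   0.220500]
  [ 0.214250   0.484000   0.229375   0.147000]
  [ 0.228250   0.120875   0.417500   0.073500]
  [ 0.209125   0.140000   0.213500   0.385875]
det(I−A) = Σ_j (I−A)_1j·C_1j = (0.65)(0.725125) + (-0.30)(0.214250) + (-0.30)(0.228250) + (-0.20)(0.209125) = 0.29675625
(I − A)⁻¹ = adj(I−A) / det(I−A) ≈
  [   2.44350     1.08591     1.22744     0.74303]
  [   0.72197     1.63097     0.77294     0.49536]
  [   0.76915     0.40732     1.40688     0.24768]
  [   0.70470     0.47177     0.71945     1.30031]
The output multiplier for sector j is the column-j sum of the Leontief inverse (I − A)⁻¹ = adj(I−A) / det(I−A).
Column 4 of adj(I−A): (0.220500, 0.147000, 0.073500, 0.385875); det(I−A) = 0.29675625.
m_4 = (0.220500 + 0.147000 + 0.073500 + 0.385875) / 0.29675625 = 0.826875 / 0.29675625 ≈ 2.7864.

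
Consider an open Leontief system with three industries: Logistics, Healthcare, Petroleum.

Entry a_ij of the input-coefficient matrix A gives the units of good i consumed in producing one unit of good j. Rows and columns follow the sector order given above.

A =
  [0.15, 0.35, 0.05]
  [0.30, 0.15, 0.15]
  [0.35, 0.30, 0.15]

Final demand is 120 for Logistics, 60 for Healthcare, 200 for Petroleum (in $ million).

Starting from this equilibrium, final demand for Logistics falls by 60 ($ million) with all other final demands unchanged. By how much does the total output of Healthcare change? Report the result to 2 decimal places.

I − A =
  [   0.85    -0.35    -0.05]
  [  -0.30     0.85    -0.15]
  [  -0.35    -0.30     0.85]
Cofactors of I−A, C_ij = (−1)^(i+j)·(minor ij) (rows/columns in the sector order above):
  C_11 = (0.85)(0.85) − (-0.15)(-0.30) = 0.6775
  C_12 = −[(-0.30)(0.85) − (-0.15)(-0.35)] = 0.3075
  C_13 = (-0.30)(-0.30) − (0.85)(-0.35) = 0.3875
  C_21 = −[(-0.35)(0.85) − (-0.05)(-0.30)] = 0.3125
  C_22 = (0.85)(0.85) − (-0.05)(-0.35) = 0.7050
  C_23 = −[(0.85)(-0.30) − (-0.35)(-0.35)] = 0.3775
  C_31 = (-0.35)(-0.15) − (-0.05)(0.85) = 0.0950
  C_32 = −[(0.85)(-0.15) − (-0.05)(-0.30)] = 0.1425
  C_33 = (0.85)(0.85) − (-0.35)(-0.30) = 0.6175
det(I−A) = Σ_j (I−A)_1j·C_1j = (0.85)(0.6775) + (-0.35)(0.3075) + (-0.05)(0.3875) = 0.448875
adj(I−A) = Cᵀ =
  [ 0.6775   0.3125   0.0950]
  [ 0.3075   0.7050   0.1425]
  [ 0.3875   0.3775   0.6175]
(I − A)⁻¹ = adj(I−A) / det(I−A) ≈
  [   1.5093     0.6962     0.2116]
  [   0.6850     1.5706     0.3175]
  [   0.8633     0.8410     1.3757]
Δx = (I − A)⁻¹ Δd with Δd having -60 in the Logistics component and 0 elsewhere.
So Δx_2 = L_21 · (-60), where L_21 = adj(I−A)_21 / det(I−A) = 0.3075 / 0.448875.
Δx_2 = 0.3075 × (-60) / 0.448875 = -18.45 / 0.448875 ≈ -41.10.

Δx_2 = -41.10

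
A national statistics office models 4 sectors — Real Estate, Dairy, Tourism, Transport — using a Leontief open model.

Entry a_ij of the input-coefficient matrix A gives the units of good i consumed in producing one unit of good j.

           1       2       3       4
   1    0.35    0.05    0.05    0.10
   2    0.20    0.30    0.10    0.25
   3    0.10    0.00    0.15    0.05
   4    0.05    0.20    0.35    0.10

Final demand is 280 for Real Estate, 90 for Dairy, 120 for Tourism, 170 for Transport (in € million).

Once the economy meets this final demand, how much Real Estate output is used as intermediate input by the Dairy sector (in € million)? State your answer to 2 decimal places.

z_12 = 23.25

I − A =
  [   0.65    -0.05    -0.05    -0.10]
  [  -0.20     0.70    -0.10    -0.25]
  [  -0.10     0.00     0.85    -0.05]
  [  -0.05    -0.20    -0.35     0.90]
Compute the cofactors C_ij = (−1)^(i+j)·(3×3 minor ij) of I−A; the adjugate is their transpose:
adj(I−A) = Cᵀ =
  [ 0.479750   0.054875   0.064375   0.072125]
  [ 0.178125   0.473500   0.131500   0.158625]
  [ 0.061750   0.013125   0.359875   0.030500]
  [ 0.090250   0.113375   0.172750   0.374250]
det(I−A) = Σ_j (I−A)_1j·C_1j = (0.65)(0.479750) + (-0.05)(0.178125) + (-0.05)(0.061750) + (-0.10)(0.090250) = 0.29081875
(I − A)⁻¹ = adj(I−A) / det(I−A) ≈
  [   1.6497     0.1887     0.2214     0.2480]
  [   0.6125     1.6282     0.4522     0.5454]
  [   0.2123     0.0451     1.2375     0.1049]
  [   0.3103     0.3898     0.5940     1.2869]
First solve x = (I − A)⁻¹ d = adj(I−A)·d / det(I−A); in particular x_2 = (0.178125·280 + 0.473500·90 + 0.131500·120 + 0.158625·170) / 0.29081875 = 135.23625 / 0.29081875 ≈ 465.0190.
Intermediate flow from 1 to 2: z_12 = a_12 · x_2 = 0.05 × 135.23625 / 0.29081875 = 6.7618125 / 0.29081875 ≈ 23.25.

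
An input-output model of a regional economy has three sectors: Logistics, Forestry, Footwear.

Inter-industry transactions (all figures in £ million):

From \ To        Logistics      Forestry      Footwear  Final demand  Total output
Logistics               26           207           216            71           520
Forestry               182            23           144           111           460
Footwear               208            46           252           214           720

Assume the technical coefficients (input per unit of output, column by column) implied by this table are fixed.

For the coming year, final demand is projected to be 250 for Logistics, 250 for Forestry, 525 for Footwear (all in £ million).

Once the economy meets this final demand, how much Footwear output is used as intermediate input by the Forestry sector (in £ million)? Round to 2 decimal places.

z_32 = 116.86

Technical coefficients a_ij = z_ij / X_j:
  a_11 = 26/520 = 0.05, a_21 = 182/520 = 0.35, a_31 = 208/520 = 0.40
  a_12 = 207/460 = 0.45, a_22 = 23/460 = 0.05, a_32 = 46/460 = 0.10
  a_13 = 216/720 = 0.30, a_23 = 144/720 = 0.20, a_33 = 252/720 = 0.35
I − A =
  [   0.95    -0.45    -0.30]
  [  -0.35     0.95    -0.20]
  [  -0.40    -0.10     0.65]
Cofactors of I−A, C_ij = (−1)^(i+j)·(minor ij) (rows/columns in the sector order above):
  C_11 = (0.95)(0.65) − (-0.20)(-0.10) = 0.5975
  C_12 = −[(-0.35)(0.65) − (-0.20)(-0.40)] = 0.3075
  C_13 = (-0.35)(-0.10) − (0.95)(-0.40) = 0.4150
  C_21 = −[(-0.45)(0.65) − (-0.30)(-0.10)] = 0.3225
  C_22 = (0.95)(0.65) − (-0.30)(-0.40) = 0.4975
  C_23 = −[(0.95)(-0.10) − (-0.45)(-0.40)] = 0.2750
  C_31 = (-0.45)(-0.20) − (-0.30)(0.95) = 0.3750
  C_32 = −[(0.95)(-0.20) − (-0.30)(-0.35)] = 0.2950
  C_33 = (0.95)(0.95) − (-0.45)(-0.35) = 0.7450
det(I−A) = Σ_j (I−A)_1j·C_1j = (0.95)(0.5975) + (-0.45)(0.3075) + (-0.30)(0.4150) = 0.30475
adj(I−A) = Cᵀ =
  [ 0.5975   0.3225   0.3750]
  [ 0.3075   0.4975   0.2950]
  [ 0.4150   0.2750   0.7450]
(I − A)⁻¹ = adj(I−A) / det(I−A) ≈
  [   1.9606     1.0582     1.2305]
  [   1.0090     1.6325     0.9680]
  [   1.3618     0.9024     2.4446]
First solve x = (I − A)⁻¹ d = adj(I−A)·d / det(I−A); in particular x_2 = (0.3075·250 + 0.4975·250 + 0.2950·525) / 0.30475 = 356.125 / 0.30475 ≈ 1168.5808.
Intermediate flow from 3 to 2: z_32 = a_32 · x_2 = 0.10 × 356.125 / 0.30475 = 35.6125 / 0.30475 ≈ 116.86.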